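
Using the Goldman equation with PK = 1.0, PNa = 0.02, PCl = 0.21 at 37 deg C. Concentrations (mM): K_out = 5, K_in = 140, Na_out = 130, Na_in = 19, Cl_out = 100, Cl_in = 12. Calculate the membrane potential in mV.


Vm = (RT/F)*ln((PK*Ko + PNa*Nao + PCl*Cli)/(PK*Ki + PNa*Nai + PCl*Clo))
Numer = 10.12, Denom = 161.38
Vm = -74.01 mV


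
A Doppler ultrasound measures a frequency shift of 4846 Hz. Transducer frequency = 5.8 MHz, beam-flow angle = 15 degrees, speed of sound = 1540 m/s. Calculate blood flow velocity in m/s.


v = fd * c / (2 * f0 * cos(theta))
v = 4846 * 1540 / (2 * 5.8000e+06 * cos(15))
v = 0.666 m/s


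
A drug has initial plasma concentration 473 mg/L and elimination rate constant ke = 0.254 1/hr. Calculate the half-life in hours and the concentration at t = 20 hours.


t_half = ln(2) / ke = 0.693147 / 0.254 = 2.729 hr
C(t) = C0 * exp(-ke*t) = 473 * exp(-0.254*20)
C(20) = 2.942 mg/L


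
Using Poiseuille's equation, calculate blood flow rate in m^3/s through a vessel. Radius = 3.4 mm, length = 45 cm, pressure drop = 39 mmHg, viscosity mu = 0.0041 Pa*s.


Q = pi*r^4*dP / (8*mu*L)
r = 0.0034 m, L = 0.45 m
dP = 39 mmHg = 5199.558 Pa
Q = 1.4789e-04 m^3/s


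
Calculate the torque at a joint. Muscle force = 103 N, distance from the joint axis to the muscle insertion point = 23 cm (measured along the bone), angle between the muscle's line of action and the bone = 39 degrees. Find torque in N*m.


Torque = F * d * sin(theta)   (moment arm = d*sin(theta))
d = 23 cm = 0.23 m
Torque = 103 * 0.23 * sin(39)
Torque = 14.91 N*m


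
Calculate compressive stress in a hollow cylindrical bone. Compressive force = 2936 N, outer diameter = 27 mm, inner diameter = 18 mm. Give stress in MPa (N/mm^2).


A = pi*(r_o^2 - r_i^2)
r_o = 13.5 mm, r_i = 9 mm
A = 318.086 mm^2
sigma = F/A = 2936 / 318.086
sigma = 9.23 MPa


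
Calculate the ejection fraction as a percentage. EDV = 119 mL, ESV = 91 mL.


SV = EDV - ESV = 119 - 91 = 28 mL
EF = SV/EDV * 100 = 28/119 * 100
EF = 23.53%


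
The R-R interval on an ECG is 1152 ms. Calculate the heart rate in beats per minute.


HR = 60 / RR_interval(s)
RR = 1152 ms = 1.152 s
HR = 60 / 1.152 = 52.08 bpm


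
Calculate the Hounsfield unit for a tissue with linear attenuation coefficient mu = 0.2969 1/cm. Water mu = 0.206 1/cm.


HU = ((mu_tissue - mu_water) / mu_water) * 1000
HU = ((0.2969 - 0.206) / 0.206) * 1000
HU = 441.3


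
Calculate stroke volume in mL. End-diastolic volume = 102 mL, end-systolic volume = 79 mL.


SV = EDV - ESV
SV = 102 - 79
SV = 23 mL


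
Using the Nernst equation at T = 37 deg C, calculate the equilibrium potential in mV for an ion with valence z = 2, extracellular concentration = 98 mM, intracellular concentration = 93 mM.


E = (RT/(zF)) * ln(C_out/C_in)
T = 37 + 273.15 = 310.15 K
E = (8.314 * 310.15 / (2 * 96485)) * ln(98/93)
E = 0.6998 mV


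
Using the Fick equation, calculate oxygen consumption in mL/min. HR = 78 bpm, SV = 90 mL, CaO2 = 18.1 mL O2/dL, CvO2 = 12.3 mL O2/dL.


CO = HR*SV = 78*90/1000 = 7.02 L/min
a-v O2 diff = 18.1 - 12.3 = 5.8 mL/dL
VO2 = CO * (CaO2-CvO2) * 10 dL/L
VO2 = 7.02 * 5.8 * 10
VO2 = 407.2 mL/min


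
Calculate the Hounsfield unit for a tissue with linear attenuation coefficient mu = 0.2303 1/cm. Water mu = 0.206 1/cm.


HU = ((mu_tissue - mu_water) / mu_water) * 1000
HU = ((0.2303 - 0.206) / 0.206) * 1000
HU = 118


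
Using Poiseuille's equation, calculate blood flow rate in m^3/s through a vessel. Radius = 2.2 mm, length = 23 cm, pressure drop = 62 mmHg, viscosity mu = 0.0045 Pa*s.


Q = pi*r^4*dP / (8*mu*L)
r = 0.0022 m, L = 0.23 m
dP = 62 mmHg = 8265.964 Pa
Q = 7.3469e-05 m^3/s


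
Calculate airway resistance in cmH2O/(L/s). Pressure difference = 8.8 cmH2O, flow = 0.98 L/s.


R = dP / flow
R = 8.8 / 0.98
R = 8.98 cmH2O/(L/s)


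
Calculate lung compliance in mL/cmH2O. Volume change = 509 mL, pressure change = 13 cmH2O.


C = dV / dP
C = 509 / 13
C = 39.15 mL/cmH2O


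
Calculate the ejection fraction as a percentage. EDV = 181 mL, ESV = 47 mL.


SV = EDV - ESV = 181 - 47 = 134 mL
EF = SV/EDV * 100 = 134/181 * 100
EF = 74.03%


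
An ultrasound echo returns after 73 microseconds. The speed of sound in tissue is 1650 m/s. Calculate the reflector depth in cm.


depth = c * t / 2
t = 73 us = 7.3000e-05 s
depth = 1650 * 7.3000e-05 / 2
depth = 0.060225 m = 6.0225 cm


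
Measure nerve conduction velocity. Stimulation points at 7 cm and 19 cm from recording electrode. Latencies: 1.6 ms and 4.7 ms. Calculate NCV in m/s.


Distance = (19 - 7) / 100 = 0.12 m
dt = (4.7 - 1.6) / 1000 = 0.0031 s
NCV = dist / dt = 38.71 m/s


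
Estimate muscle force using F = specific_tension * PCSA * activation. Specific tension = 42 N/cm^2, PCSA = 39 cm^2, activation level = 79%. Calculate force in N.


F = sigma * PCSA * activation
F = 42 * 39 * 0.79
F = 1294 N


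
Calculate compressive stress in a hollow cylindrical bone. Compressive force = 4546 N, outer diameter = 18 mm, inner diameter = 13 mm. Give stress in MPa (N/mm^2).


A = pi*(r_o^2 - r_i^2)
r_o = 9 mm, r_i = 6.5 mm
A = 121.737 mm^2
sigma = F/A = 4546 / 121.737
sigma = 37.34 MPa


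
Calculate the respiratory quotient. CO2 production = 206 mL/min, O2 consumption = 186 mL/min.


RQ = VCO2 / VO2
RQ = 206 / 186
RQ = 1.108


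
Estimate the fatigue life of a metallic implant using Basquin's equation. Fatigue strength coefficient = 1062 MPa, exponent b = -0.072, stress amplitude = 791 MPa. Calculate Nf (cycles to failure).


sigma_a = sigma_f' * (2Nf)^b
2Nf = (sigma_a/sigma_f')^(1/b)
2Nf = (791/1062)^(1/-0.072)
2Nf = 59.848879
Nf = 29.92


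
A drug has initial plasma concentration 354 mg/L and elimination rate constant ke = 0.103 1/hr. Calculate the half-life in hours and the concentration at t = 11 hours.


t_half = ln(2) / ke = 0.693147 / 0.103 = 6.73 hr
C(t) = C0 * exp(-ke*t) = 354 * exp(-0.103*11)
C(11) = 114 mg/L


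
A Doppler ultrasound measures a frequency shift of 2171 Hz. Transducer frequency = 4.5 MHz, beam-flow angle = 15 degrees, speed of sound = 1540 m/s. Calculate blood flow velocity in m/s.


v = fd * c / (2 * f0 * cos(theta))
v = 2171 * 1540 / (2 * 4.5000e+06 * cos(15))
v = 0.3846 m/s


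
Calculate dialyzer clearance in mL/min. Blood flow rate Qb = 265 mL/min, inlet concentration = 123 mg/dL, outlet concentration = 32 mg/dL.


K = Qb * (Cb_in - Cb_out) / Cb_in
K = 265 * (123 - 32) / 123
K = 196.1 mL/min


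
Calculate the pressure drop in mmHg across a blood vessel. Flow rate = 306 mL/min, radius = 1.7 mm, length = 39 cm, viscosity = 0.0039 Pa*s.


dP = 8*mu*L*Q / (pi*r^4)
Q = 306 mL/min = 5.1e-06 m^3/s
dP = 2365.07 Pa = 2365.07 / 133.322 mmHg = 17.74 mmHg


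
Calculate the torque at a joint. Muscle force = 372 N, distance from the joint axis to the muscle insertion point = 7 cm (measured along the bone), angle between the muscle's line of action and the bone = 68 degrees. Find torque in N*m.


Torque = F * d * sin(theta)   (moment arm = d*sin(theta))
d = 7 cm = 0.07 m
Torque = 372 * 0.07 * sin(68)
Torque = 24.14 N*m


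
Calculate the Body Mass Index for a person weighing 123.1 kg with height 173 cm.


BMI = weight / height^2
height = 173 cm = 1.73 m
BMI = 123.1 / 1.73^2
BMI = 41.13 kg/m^2


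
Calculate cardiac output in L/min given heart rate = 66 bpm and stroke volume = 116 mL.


CO = HR * SV
CO = 66 * 116 / 1000
CO = 7.656 L/min


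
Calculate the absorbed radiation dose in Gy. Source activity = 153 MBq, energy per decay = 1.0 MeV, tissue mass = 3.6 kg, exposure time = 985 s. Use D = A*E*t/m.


A = 153 MBq = 1.5300e+08 Bq
E = 1.0 MeV = 1.602e-13 J
D = A*E*t/m = 1.5300e+08*1.602e-13*985/3.6
D = 0.006706 Gy


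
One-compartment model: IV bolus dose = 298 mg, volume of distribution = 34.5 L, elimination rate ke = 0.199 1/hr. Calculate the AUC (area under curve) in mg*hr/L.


C0 = Dose/Vd = 298/34.5 = 8.63768 mg/L
AUC = C0/ke = 8.63768/0.199
AUC = 43.41 mg*hr/L


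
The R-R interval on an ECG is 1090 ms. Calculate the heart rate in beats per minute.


HR = 60 / RR_interval(s)
RR = 1090 ms = 1.09 s
HR = 60 / 1.09 = 55.05 bpm


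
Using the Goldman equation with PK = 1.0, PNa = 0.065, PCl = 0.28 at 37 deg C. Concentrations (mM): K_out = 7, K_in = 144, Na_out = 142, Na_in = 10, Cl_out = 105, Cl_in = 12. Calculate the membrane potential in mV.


Vm = (RT/F)*ln((PK*Ko + PNa*Nao + PCl*Cli)/(PK*Ki + PNa*Nai + PCl*Clo))
Numer = 19.59, Denom = 174.05
Vm = -58.38 mV


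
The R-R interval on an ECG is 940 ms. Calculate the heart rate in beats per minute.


HR = 60 / RR_interval(s)
RR = 940 ms = 0.94 s
HR = 60 / 0.94 = 63.83 bpm


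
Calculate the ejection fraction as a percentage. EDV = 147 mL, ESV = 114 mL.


SV = EDV - ESV = 147 - 114 = 33 mL
EF = SV/EDV * 100 = 33/147 * 100
EF = 22.45%


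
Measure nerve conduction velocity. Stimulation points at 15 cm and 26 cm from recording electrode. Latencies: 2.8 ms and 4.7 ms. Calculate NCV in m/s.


Distance = (26 - 15) / 100 = 0.11 m
dt = (4.7 - 2.8) / 1000 = 0.0019 s
NCV = dist / dt = 57.89 m/s


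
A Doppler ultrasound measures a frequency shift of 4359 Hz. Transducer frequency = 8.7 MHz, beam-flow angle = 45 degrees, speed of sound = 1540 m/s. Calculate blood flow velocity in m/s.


v = fd * c / (2 * f0 * cos(theta))
v = 4359 * 1540 / (2 * 8.7000e+06 * cos(45))
v = 0.5456 m/s


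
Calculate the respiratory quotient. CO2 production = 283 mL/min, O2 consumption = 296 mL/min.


RQ = VCO2 / VO2
RQ = 283 / 296
RQ = 0.9561


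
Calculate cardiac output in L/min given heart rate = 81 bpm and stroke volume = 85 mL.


CO = HR * SV
CO = 81 * 85 / 1000
CO = 6.885 L/min


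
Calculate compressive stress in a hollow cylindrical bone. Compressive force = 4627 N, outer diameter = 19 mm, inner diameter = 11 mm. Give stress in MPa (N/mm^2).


A = pi*(r_o^2 - r_i^2)
r_o = 9.5 mm, r_i = 5.5 mm
A = 188.496 mm^2
sigma = F/A = 4627 / 188.496
sigma = 24.55 MPa


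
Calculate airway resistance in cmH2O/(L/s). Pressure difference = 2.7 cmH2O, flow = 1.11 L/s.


R = dP / flow
R = 2.7 / 1.11
R = 2.432 cmH2O/(L/s)


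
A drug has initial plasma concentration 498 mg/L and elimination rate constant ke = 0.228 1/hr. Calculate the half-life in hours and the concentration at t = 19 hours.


t_half = ln(2) / ke = 0.693147 / 0.228 = 3.04 hr
C(t) = C0 * exp(-ke*t) = 498 * exp(-0.228*19)
C(19) = 6.544 mg/L


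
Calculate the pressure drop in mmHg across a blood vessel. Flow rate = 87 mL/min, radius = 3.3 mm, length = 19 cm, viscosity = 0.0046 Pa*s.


dP = 8*mu*L*Q / (pi*r^4)
Q = 87 mL/min = 1.45e-06 m^3/s
dP = 27.2122 Pa = 27.2122 / 133.322 mmHg = 0.2041 mmHg


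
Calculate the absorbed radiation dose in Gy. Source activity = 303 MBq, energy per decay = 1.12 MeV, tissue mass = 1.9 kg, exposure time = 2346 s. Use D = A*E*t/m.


A = 303 MBq = 3.0300e+08 Bq
E = 1.12 MeV = 1.79424e-13 J
D = A*E*t/m = 3.0300e+08*1.79424e-13*2346/1.9
D = 0.06713 Gy


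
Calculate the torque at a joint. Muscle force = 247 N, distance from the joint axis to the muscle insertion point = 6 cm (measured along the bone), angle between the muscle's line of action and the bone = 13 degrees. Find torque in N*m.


Torque = F * d * sin(theta)   (moment arm = d*sin(theta))
d = 6 cm = 0.06 m
Torque = 247 * 0.06 * sin(13)
Torque = 3.334 N*m


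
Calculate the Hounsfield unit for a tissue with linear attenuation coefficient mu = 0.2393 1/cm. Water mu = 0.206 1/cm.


HU = ((mu_tissue - mu_water) / mu_water) * 1000
HU = ((0.2393 - 0.206) / 0.206) * 1000
HU = 161.7


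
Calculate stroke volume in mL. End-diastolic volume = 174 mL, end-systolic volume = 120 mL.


SV = EDV - ESV
SV = 174 - 120
SV = 54 mL


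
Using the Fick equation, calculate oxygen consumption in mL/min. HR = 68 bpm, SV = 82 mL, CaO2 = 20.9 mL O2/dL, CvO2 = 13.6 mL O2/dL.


CO = HR*SV = 68*82/1000 = 5.576 L/min
a-v O2 diff = 20.9 - 13.6 = 7.3 mL/dL
VO2 = CO * (CaO2-CvO2) * 10 dL/L
VO2 = 5.576 * 7.3 * 10
VO2 = 407 mL/min


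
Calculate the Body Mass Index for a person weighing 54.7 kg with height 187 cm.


BMI = weight / height^2
height = 187 cm = 1.87 m
BMI = 54.7 / 1.87^2
BMI = 15.64 kg/m^2


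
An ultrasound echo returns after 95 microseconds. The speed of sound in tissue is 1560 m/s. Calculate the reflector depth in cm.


depth = c * t / 2
t = 95 us = 9.5000e-05 s
depth = 1560 * 9.5000e-05 / 2
depth = 0.0741 m = 7.41 cm


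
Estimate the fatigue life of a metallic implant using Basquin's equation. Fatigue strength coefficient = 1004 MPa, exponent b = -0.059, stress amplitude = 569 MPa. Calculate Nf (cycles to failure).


sigma_a = sigma_f' * (2Nf)^b
2Nf = (sigma_a/sigma_f')^(1/b)
2Nf = (569/1004)^(1/-0.059)
2Nf = 15136.467
Nf = 7568


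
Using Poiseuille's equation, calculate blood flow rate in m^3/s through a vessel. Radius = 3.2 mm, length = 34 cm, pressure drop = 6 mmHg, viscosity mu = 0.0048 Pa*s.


Q = pi*r^4*dP / (8*mu*L)
r = 0.0032 m, L = 0.34 m
dP = 6 mmHg = 799.932 Pa
Q = 2.0183e-05 m^3/s


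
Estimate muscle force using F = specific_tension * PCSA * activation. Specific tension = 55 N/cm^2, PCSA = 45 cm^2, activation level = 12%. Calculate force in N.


F = sigma * PCSA * activation
F = 55 * 45 * 0.12
F = 297 N


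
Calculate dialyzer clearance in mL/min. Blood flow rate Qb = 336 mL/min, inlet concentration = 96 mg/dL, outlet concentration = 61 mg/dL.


K = Qb * (Cb_in - Cb_out) / Cb_in
K = 336 * (96 - 61) / 96
K = 122.5 mL/min


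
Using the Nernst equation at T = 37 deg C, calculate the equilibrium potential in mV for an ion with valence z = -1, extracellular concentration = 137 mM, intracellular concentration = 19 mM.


E = (RT/(zF)) * ln(C_out/C_in)
T = 37 + 273.15 = 310.15 K
E = (8.314 * 310.15 / (-1 * 96485)) * ln(137/19)
E = -52.8 mV


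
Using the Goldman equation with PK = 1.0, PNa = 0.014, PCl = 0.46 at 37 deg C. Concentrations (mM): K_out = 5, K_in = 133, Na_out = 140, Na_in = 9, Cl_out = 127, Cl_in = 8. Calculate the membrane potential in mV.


Vm = (RT/F)*ln((PK*Ko + PNa*Nao + PCl*Cli)/(PK*Ki + PNa*Nai + PCl*Clo))
Numer = 10.64, Denom = 191.546
Vm = -77.25 mV


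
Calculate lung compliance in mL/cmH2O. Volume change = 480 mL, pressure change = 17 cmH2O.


C = dV / dP
C = 480 / 17
C = 28.24 mL/cmH2O


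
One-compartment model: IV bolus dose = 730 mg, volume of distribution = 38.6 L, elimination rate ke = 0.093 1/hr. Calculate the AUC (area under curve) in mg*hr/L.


C0 = Dose/Vd = 730/38.6 = 18.9119 mg/L
AUC = C0/ke = 18.9119/0.093
AUC = 203.4 mg*hr/L


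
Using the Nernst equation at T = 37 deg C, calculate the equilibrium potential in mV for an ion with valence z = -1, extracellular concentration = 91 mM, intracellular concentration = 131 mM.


E = (RT/(zF)) * ln(C_out/C_in)
T = 37 + 273.15 = 310.15 K
E = (8.314 * 310.15 / (-1 * 96485)) * ln(91/131)
E = 9.737 mV


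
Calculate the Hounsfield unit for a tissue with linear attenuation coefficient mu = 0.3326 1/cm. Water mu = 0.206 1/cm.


HU = ((mu_tissue - mu_water) / mu_water) * 1000
HU = ((0.3326 - 0.206) / 0.206) * 1000
HU = 614.6


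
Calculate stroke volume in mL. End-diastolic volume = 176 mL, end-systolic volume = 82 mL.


SV = EDV - ESV
SV = 176 - 82
SV = 94 mL


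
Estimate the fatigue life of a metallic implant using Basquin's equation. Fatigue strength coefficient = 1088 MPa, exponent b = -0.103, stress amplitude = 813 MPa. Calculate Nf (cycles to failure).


sigma_a = sigma_f' * (2Nf)^b
2Nf = (sigma_a/sigma_f')^(1/b)
2Nf = (813/1088)^(1/-0.103)
2Nf = 16.924961
Nf = 8.462


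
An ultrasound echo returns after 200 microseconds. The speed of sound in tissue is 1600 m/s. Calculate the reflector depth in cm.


depth = c * t / 2
t = 200 us = 2.0000e-04 s
depth = 1600 * 2.0000e-04 / 2
depth = 0.16 m = 16 cm


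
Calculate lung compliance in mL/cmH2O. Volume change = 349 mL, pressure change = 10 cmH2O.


C = dV / dP
C = 349 / 10
C = 34.9 mL/cmH2O


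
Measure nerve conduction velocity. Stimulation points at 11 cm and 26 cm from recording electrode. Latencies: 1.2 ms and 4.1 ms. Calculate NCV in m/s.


Distance = (26 - 11) / 100 = 0.15 m
dt = (4.1 - 1.2) / 1000 = 0.0029 s
NCV = dist / dt = 51.72 m/s


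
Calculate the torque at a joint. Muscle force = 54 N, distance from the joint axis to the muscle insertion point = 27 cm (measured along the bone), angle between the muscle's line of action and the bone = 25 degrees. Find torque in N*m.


Torque = F * d * sin(theta)   (moment arm = d*sin(theta))
d = 27 cm = 0.27 m
Torque = 54 * 0.27 * sin(25)
Torque = 6.162 N*m


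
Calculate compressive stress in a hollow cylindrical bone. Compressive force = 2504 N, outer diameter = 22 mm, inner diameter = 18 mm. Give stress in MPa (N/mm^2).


A = pi*(r_o^2 - r_i^2)
r_o = 11 mm, r_i = 9 mm
A = 125.664 mm^2
sigma = F/A = 2504 / 125.664
sigma = 19.93 MPa


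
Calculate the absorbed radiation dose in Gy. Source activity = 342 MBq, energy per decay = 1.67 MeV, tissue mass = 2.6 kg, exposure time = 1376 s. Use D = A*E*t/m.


A = 342 MBq = 3.4200e+08 Bq
E = 1.67 MeV = 2.67534e-13 J
D = A*E*t/m = 3.4200e+08*2.67534e-13*1376/2.6
D = 0.04842 Gy


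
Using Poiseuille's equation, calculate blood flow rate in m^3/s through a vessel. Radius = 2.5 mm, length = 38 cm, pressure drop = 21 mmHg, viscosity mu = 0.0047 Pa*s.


Q = pi*r^4*dP / (8*mu*L)
r = 0.0025 m, L = 0.38 m
dP = 21 mmHg = 2799.762 Pa
Q = 2.4047e-05 m^3/s


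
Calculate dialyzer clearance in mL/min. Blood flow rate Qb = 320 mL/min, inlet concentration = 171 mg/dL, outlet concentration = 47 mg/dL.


K = Qb * (Cb_in - Cb_out) / Cb_in
K = 320 * (171 - 47) / 171
K = 232 mL/min


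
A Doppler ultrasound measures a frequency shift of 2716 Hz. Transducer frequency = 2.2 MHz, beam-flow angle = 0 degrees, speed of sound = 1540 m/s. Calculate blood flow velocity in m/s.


v = fd * c / (2 * f0 * cos(theta))
v = 2716 * 1540 / (2 * 2.2000e+06 * cos(0))
v = 0.9506 m/s


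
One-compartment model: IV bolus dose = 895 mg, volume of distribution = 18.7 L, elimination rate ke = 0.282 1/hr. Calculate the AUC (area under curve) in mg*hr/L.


C0 = Dose/Vd = 895/18.7 = 47.861 mg/L
AUC = C0/ke = 47.861/0.282
AUC = 169.7 mg*hr/L


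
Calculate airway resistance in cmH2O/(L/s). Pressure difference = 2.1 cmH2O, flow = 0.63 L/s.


R = dP / flow
R = 2.1 / 0.63
R = 3.333 cmH2O/(L/s)


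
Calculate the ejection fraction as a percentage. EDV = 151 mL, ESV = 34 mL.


SV = EDV - ESV = 151 - 34 = 117 mL
EF = SV/EDV * 100 = 117/151 * 100
EF = 77.48%


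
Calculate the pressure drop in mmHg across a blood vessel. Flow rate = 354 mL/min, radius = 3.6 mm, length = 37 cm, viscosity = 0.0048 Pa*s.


dP = 8*mu*L*Q / (pi*r^4)
Q = 354 mL/min = 5.9e-06 m^3/s
dP = 158.864 Pa = 158.864 / 133.322 mmHg = 1.192 mmHg


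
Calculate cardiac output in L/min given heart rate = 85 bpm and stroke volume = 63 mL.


CO = HR * SV
CO = 85 * 63 / 1000
CO = 5.355 L/min


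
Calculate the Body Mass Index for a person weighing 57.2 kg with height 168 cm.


BMI = weight / height^2
height = 168 cm = 1.68 m
BMI = 57.2 / 1.68^2
BMI = 20.27 kg/m^2


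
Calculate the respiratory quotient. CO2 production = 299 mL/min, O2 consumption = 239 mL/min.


RQ = VCO2 / VO2
RQ = 299 / 239
RQ = 1.251


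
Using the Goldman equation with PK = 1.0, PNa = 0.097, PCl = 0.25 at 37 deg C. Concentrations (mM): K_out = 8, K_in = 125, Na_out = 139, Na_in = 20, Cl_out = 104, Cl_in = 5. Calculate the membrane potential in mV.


Vm = (RT/F)*ln((PK*Ko + PNa*Nao + PCl*Cli)/(PK*Ki + PNa*Nai + PCl*Clo))
Numer = 22.733, Denom = 152.94
Vm = -50.94 mV


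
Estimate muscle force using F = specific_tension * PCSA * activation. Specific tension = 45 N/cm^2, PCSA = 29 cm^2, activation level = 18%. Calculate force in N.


F = sigma * PCSA * activation
F = 45 * 29 * 0.18
F = 234.9 N


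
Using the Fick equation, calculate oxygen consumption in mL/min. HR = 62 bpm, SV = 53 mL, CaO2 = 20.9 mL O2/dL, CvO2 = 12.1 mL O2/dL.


CO = HR*SV = 62*53/1000 = 3.286 L/min
a-v O2 diff = 20.9 - 12.1 = 8.8 mL/dL
VO2 = CO * (CaO2-CvO2) * 10 dL/L
VO2 = 3.286 * 8.8 * 10
VO2 = 289.2 mL/min


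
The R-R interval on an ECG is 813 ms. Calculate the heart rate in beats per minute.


HR = 60 / RR_interval(s)
RR = 813 ms = 0.813 s
HR = 60 / 0.813 = 73.8 bpm


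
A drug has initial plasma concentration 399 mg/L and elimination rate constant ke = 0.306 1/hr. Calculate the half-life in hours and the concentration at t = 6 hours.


t_half = ln(2) / ke = 0.693147 / 0.306 = 2.265 hr
C(t) = C0 * exp(-ke*t) = 399 * exp(-0.306*6)
C(6) = 63.62 mg/L


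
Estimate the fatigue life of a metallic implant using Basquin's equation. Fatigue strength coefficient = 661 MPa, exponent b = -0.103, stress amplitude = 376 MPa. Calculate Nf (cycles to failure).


sigma_a = sigma_f' * (2Nf)^b
2Nf = (sigma_a/sigma_f')^(1/b)
2Nf = (376/661)^(1/-0.103)
2Nf = 239.20649
Nf = 119.6


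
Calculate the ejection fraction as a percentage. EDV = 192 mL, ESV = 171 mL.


SV = EDV - ESV = 192 - 171 = 21 mL
EF = SV/EDV * 100 = 21/192 * 100
EF = 10.94%


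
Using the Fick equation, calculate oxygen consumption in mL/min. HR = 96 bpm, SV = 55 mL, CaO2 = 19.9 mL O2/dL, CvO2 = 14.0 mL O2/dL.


CO = HR*SV = 96*55/1000 = 5.28 L/min
a-v O2 diff = 19.9 - 14.0 = 5.9 mL/dL
VO2 = CO * (CaO2-CvO2) * 10 dL/L
VO2 = 5.28 * 5.9 * 10
VO2 = 311.5 mL/min


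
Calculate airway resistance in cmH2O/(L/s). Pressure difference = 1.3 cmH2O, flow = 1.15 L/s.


R = dP / flow
R = 1.3 / 1.15
R = 1.13 cmH2O/(L/s)


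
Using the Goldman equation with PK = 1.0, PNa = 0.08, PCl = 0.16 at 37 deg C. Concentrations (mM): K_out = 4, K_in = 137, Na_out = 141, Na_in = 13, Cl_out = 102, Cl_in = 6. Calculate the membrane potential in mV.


Vm = (RT/F)*ln((PK*Ko + PNa*Nao + PCl*Cli)/(PK*Ki + PNa*Nai + PCl*Clo))
Numer = 16.24, Denom = 154.36
Vm = -60.18 mV


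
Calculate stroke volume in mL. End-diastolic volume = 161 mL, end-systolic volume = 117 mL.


SV = EDV - ESV
SV = 161 - 117
SV = 44 mL


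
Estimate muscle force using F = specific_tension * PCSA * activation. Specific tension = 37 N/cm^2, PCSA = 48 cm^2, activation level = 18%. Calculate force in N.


F = sigma * PCSA * activation
F = 37 * 48 * 0.18
F = 319.7 N


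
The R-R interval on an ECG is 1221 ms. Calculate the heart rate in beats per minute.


HR = 60 / RR_interval(s)
RR = 1221 ms = 1.221 s
HR = 60 / 1.221 = 49.14 bpm


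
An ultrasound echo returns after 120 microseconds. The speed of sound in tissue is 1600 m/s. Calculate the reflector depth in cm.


depth = c * t / 2
t = 120 us = 1.2000e-04 s
depth = 1600 * 1.2000e-04 / 2
depth = 0.096 m = 9.6 cm


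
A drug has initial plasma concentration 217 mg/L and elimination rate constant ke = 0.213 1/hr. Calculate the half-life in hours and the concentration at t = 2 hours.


t_half = ln(2) / ke = 0.693147 / 0.213 = 3.254 hr
C(t) = C0 * exp(-ke*t) = 217 * exp(-0.213*2)
C(2) = 141.7 mg/L


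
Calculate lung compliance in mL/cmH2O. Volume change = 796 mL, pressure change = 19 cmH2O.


C = dV / dP
C = 796 / 19
C = 41.89 mL/cmH2O


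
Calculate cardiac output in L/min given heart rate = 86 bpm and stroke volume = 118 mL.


CO = HR * SV
CO = 86 * 118 / 1000
CO = 10.15 L/min


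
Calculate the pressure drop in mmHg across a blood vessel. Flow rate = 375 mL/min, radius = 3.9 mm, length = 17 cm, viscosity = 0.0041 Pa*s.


dP = 8*mu*L*Q / (pi*r^4)
Q = 375 mL/min = 6.25e-06 m^3/s
dP = 47.9506 Pa = 47.9506 / 133.322 mmHg = 0.3597 mmHg


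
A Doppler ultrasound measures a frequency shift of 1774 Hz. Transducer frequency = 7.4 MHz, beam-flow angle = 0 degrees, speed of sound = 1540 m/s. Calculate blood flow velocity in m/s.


v = fd * c / (2 * f0 * cos(theta))
v = 1774 * 1540 / (2 * 7.4000e+06 * cos(0))
v = 0.1846 m/s


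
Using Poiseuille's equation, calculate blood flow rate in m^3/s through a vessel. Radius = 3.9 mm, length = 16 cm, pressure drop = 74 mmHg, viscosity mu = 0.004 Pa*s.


Q = pi*r^4*dP / (8*mu*L)
r = 0.0039 m, L = 0.16 m
dP = 74 mmHg = 9865.828 Pa
Q = 0.0014 m^3/s


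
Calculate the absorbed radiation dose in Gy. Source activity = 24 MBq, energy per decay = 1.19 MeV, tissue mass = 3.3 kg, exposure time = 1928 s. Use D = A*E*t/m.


A = 24 MBq = 2.4000e+07 Bq
E = 1.19 MeV = 1.90638e-13 J
D = A*E*t/m = 2.4000e+07*1.90638e-13*1928/3.3
D = 0.002673 Gy


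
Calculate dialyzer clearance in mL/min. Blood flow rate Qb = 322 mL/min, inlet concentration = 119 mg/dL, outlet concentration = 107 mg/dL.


K = Qb * (Cb_in - Cb_out) / Cb_in
K = 322 * (119 - 107) / 119
K = 32.47 mL/min


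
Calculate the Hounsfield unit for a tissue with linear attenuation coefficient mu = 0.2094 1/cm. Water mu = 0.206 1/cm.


HU = ((mu_tissue - mu_water) / mu_water) * 1000
HU = ((0.2094 - 0.206) / 0.206) * 1000
HU = 16.5


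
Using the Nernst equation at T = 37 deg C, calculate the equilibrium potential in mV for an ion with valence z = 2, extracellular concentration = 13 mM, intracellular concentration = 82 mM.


E = (RT/(zF)) * ln(C_out/C_in)
T = 37 + 273.15 = 310.15 K
E = (8.314 * 310.15 / (2 * 96485)) * ln(13/82)
E = -24.61 mV


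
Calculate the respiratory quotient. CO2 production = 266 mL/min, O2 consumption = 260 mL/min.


RQ = VCO2 / VO2
RQ = 266 / 260
RQ = 1.023


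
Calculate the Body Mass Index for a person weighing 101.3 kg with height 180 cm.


BMI = weight / height^2
height = 180 cm = 1.8 m
BMI = 101.3 / 1.8^2
BMI = 31.27 kg/m^2


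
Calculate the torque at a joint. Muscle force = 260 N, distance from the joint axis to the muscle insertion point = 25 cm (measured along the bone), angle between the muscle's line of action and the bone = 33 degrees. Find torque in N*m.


Torque = F * d * sin(theta)   (moment arm = d*sin(theta))
d = 25 cm = 0.25 m
Torque = 260 * 0.25 * sin(33)
Torque = 35.4 N*m


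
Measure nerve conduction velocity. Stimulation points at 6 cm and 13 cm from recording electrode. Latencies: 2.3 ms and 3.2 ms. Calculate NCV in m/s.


Distance = (13 - 6) / 100 = 0.07 m
dt = (3.2 - 2.3) / 1000 = 9.0000e-04 s
NCV = dist / dt = 77.78 m/s


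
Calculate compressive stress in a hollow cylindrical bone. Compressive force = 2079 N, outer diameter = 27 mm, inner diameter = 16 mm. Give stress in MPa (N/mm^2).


A = pi*(r_o^2 - r_i^2)
r_o = 13.5 mm, r_i = 8 mm
A = 371.493 mm^2
sigma = F/A = 2079 / 371.493
sigma = 5.596 MPa


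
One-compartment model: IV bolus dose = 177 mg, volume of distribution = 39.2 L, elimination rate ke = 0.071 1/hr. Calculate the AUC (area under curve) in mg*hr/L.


C0 = Dose/Vd = 177/39.2 = 4.51531 mg/L
AUC = C0/ke = 4.51531/0.071
AUC = 63.6 mg*hr/L


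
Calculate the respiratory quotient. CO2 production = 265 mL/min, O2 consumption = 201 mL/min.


RQ = VCO2 / VO2
RQ = 265 / 201
RQ = 1.318


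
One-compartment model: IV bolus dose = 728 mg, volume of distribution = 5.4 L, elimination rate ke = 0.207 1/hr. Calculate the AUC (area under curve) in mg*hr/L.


C0 = Dose/Vd = 728/5.4 = 134.815 mg/L
AUC = C0/ke = 134.815/0.207
AUC = 651.3 mg*hr/L


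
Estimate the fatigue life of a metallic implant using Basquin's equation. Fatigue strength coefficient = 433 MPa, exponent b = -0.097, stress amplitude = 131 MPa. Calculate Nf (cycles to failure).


sigma_a = sigma_f' * (2Nf)^b
2Nf = (sigma_a/sigma_f')^(1/b)
2Nf = (131/433)^(1/-0.097)
2Nf = 225293.4
Nf = 1.126e+05


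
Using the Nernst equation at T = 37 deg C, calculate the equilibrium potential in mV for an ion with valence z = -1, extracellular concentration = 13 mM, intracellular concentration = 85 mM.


E = (RT/(zF)) * ln(C_out/C_in)
T = 37 + 273.15 = 310.15 K
E = (8.314 * 310.15 / (-1 * 96485)) * ln(13/85)
E = 50.18 mV


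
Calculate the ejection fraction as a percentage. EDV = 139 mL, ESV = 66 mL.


SV = EDV - ESV = 139 - 66 = 73 mL
EF = SV/EDV * 100 = 73/139 * 100
EF = 52.52%


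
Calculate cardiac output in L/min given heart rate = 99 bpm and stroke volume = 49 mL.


CO = HR * SV
CO = 99 * 49 / 1000
CO = 4.851 L/min


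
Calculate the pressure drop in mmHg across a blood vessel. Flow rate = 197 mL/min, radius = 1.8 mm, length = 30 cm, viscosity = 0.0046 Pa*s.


dP = 8*mu*L*Q / (pi*r^4)
Q = 197 mL/min = 3.28333e-06 m^3/s
dP = 1099.12 Pa = 1099.12 / 133.322 mmHg = 8.244 mmHg


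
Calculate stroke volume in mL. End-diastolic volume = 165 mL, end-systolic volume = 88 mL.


SV = EDV - ESV
SV = 165 - 88
SV = 77 mL


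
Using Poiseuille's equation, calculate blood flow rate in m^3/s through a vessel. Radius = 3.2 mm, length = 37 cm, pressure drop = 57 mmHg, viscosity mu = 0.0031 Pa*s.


Q = pi*r^4*dP / (8*mu*L)
r = 0.0032 m, L = 0.37 m
dP = 57 mmHg = 7599.354 Pa
Q = 2.7282e-04 m^3/s


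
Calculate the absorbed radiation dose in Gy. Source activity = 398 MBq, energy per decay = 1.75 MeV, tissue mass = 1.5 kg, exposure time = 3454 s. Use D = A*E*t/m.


A = 398 MBq = 3.9800e+08 Bq
E = 1.75 MeV = 2.8035e-13 J
D = A*E*t/m = 3.9800e+08*2.8035e-13*3454/1.5
D = 0.2569 Gy


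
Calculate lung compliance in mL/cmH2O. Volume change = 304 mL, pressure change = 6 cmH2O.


C = dV / dP
C = 304 / 6
C = 50.67 mL/cmH2O


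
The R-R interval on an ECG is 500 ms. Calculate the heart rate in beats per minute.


HR = 60 / RR_interval(s)
RR = 500 ms = 0.5 s
HR = 60 / 0.5 = 120 bpm


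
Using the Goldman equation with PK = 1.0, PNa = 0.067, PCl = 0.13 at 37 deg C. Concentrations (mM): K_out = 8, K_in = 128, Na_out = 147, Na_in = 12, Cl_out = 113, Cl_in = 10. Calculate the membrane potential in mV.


Vm = (RT/F)*ln((PK*Ko + PNa*Nao + PCl*Cli)/(PK*Ki + PNa*Nai + PCl*Clo))
Numer = 19.149, Denom = 143.494
Vm = -53.83 mV


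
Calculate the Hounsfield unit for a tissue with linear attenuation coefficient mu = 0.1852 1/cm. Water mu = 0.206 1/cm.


HU = ((mu_tissue - mu_water) / mu_water) * 1000
HU = ((0.1852 - 0.206) / 0.206) * 1000
HU = -101


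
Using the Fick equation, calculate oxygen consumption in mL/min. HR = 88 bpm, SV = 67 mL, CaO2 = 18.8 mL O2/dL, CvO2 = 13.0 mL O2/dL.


CO = HR*SV = 88*67/1000 = 5.896 L/min
a-v O2 diff = 18.8 - 13.0 = 5.8 mL/dL
VO2 = CO * (CaO2-CvO2) * 10 dL/L
VO2 = 5.896 * 5.8 * 10
VO2 = 342 mL/min


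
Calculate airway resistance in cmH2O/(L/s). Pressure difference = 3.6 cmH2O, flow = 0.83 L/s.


R = dP / flow
R = 3.6 / 0.83
R = 4.337 cmH2O/(L/s)


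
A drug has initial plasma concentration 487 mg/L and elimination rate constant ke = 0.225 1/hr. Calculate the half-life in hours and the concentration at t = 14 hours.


t_half = ln(2) / ke = 0.693147 / 0.225 = 3.081 hr
C(t) = C0 * exp(-ke*t) = 487 * exp(-0.225*14)
C(14) = 20.87 mg/L


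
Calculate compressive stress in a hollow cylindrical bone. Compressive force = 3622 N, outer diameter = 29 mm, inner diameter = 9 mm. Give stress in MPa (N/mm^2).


A = pi*(r_o^2 - r_i^2)
r_o = 14.5 mm, r_i = 4.5 mm
A = 596.903 mm^2
sigma = F/A = 3622 / 596.903
sigma = 6.068 MPa


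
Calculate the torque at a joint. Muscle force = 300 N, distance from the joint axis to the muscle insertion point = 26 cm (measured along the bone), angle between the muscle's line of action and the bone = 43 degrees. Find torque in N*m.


Torque = F * d * sin(theta)   (moment arm = d*sin(theta))
d = 26 cm = 0.26 m
Torque = 300 * 0.26 * sin(43)
Torque = 53.2 N*m


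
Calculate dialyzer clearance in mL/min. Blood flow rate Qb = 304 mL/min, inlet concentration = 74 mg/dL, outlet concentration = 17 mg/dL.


K = Qb * (Cb_in - Cb_out) / Cb_in
K = 304 * (74 - 17) / 74
K = 234.2 mL/min


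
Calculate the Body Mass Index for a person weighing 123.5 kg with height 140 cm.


BMI = weight / height^2
height = 140 cm = 1.4 m
BMI = 123.5 / 1.4^2
BMI = 63.01 kg/m^2


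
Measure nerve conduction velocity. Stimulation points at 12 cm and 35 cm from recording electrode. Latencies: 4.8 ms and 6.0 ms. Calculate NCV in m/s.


Distance = (35 - 12) / 100 = 0.23 m
dt = (6.0 - 4.8) / 1000 = 0.0012 s
NCV = dist / dt = 191.7 m/s


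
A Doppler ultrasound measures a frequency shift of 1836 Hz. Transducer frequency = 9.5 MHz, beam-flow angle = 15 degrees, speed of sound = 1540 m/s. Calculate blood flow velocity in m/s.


v = fd * c / (2 * f0 * cos(theta))
v = 1836 * 1540 / (2 * 9.5000e+06 * cos(15))
v = 0.1541 m/s


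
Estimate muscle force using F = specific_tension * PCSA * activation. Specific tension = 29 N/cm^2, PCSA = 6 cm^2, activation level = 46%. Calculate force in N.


F = sigma * PCSA * activation
F = 29 * 6 * 0.46
F = 80.04 N


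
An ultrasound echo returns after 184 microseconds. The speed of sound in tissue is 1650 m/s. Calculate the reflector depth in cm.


depth = c * t / 2
t = 184 us = 1.8400e-04 s
depth = 1650 * 1.8400e-04 / 2
depth = 0.1518 m = 15.18 cm


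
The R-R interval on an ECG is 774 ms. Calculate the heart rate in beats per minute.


HR = 60 / RR_interval(s)
RR = 774 ms = 0.774 s
HR = 60 / 0.774 = 77.52 bpm


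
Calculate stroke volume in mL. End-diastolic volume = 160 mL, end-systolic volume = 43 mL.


SV = EDV - ESV
SV = 160 - 43
SV = 117 mL


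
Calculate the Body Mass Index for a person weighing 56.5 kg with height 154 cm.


BMI = weight / height^2
height = 154 cm = 1.54 m
BMI = 56.5 / 1.54^2
BMI = 23.82 kg/m^2


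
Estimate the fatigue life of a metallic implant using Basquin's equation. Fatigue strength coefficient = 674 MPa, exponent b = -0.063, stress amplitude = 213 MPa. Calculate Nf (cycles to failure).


sigma_a = sigma_f' * (2Nf)^b
2Nf = (sigma_a/sigma_f')^(1/b)
2Nf = (213/674)^(1/-0.063)
2Nf = 87288501
Nf = 4.3644e+07


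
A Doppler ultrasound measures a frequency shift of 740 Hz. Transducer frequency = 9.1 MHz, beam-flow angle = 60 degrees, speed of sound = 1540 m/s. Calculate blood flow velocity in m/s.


v = fd * c / (2 * f0 * cos(theta))
v = 740 * 1540 / (2 * 9.1000e+06 * cos(60))
v = 0.1252 m/s


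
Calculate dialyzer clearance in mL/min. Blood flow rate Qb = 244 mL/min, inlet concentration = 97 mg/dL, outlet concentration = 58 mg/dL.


K = Qb * (Cb_in - Cb_out) / Cb_in
K = 244 * (97 - 58) / 97
K = 98.1 mL/min


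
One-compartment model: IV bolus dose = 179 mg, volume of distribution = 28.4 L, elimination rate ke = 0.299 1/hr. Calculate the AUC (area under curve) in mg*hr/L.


C0 = Dose/Vd = 179/28.4 = 6.30282 mg/L
AUC = C0/ke = 6.30282/0.299
AUC = 21.08 mg*hr/L


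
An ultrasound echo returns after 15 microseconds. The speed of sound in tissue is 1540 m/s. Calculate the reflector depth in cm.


depth = c * t / 2
t = 15 us = 1.5000e-05 s
depth = 1540 * 1.5000e-05 / 2
depth = 0.01155 m = 1.155 cm


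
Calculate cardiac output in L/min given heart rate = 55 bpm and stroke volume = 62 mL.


CO = HR * SV
CO = 55 * 62 / 1000
CO = 3.41 L/min


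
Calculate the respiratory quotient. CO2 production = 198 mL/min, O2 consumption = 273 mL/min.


RQ = VCO2 / VO2
RQ = 198 / 273
RQ = 0.7253


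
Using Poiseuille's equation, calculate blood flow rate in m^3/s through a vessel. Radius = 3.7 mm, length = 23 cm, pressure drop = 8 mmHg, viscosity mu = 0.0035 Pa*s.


Q = pi*r^4*dP / (8*mu*L)
r = 0.0037 m, L = 0.23 m
dP = 8 mmHg = 1066.576 Pa
Q = 9.7513e-05 m^3/s


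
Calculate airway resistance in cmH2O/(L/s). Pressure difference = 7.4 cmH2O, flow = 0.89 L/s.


R = dP / flow
R = 7.4 / 0.89
R = 8.315 cmH2O/(L/s)


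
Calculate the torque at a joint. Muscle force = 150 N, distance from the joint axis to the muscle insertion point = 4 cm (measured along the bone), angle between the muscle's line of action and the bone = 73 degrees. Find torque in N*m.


Torque = F * d * sin(theta)   (moment arm = d*sin(theta))
d = 4 cm = 0.04 m
Torque = 150 * 0.04 * sin(73)
Torque = 5.738 N*m


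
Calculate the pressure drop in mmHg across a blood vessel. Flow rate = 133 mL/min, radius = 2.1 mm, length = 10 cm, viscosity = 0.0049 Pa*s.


dP = 8*mu*L*Q / (pi*r^4)
Q = 133 mL/min = 2.21667e-06 m^3/s
dP = 142.22 Pa = 142.22 / 133.322 mmHg = 1.067 mmHg


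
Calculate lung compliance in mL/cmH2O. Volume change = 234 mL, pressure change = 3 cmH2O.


C = dV / dP
C = 234 / 3
C = 78 mL/cmH2O


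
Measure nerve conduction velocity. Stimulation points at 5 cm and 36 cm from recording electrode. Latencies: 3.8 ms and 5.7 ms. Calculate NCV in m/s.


Distance = (36 - 5) / 100 = 0.31 m
dt = (5.7 - 3.8) / 1000 = 0.0019 s
NCV = dist / dt = 163.2 m/s


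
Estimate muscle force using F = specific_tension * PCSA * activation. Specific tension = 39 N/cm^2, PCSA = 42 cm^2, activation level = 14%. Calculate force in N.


F = sigma * PCSA * activation
F = 39 * 42 * 0.14
F = 229.3 N


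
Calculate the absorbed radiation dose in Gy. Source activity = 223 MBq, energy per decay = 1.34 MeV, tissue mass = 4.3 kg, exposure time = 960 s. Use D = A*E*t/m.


A = 223 MBq = 2.2300e+08 Bq
E = 1.34 MeV = 2.14668e-13 J
D = A*E*t/m = 2.2300e+08*2.14668e-13*960/4.3
D = 0.01069 Gy


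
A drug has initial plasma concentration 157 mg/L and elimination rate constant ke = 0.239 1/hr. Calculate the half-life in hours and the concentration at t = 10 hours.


t_half = ln(2) / ke = 0.693147 / 0.239 = 2.9 hr
C(t) = C0 * exp(-ke*t) = 157 * exp(-0.239*10)
C(10) = 14.39 mg/L


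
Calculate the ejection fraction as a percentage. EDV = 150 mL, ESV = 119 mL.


SV = EDV - ESV = 150 - 119 = 31 mL
EF = SV/EDV * 100 = 31/150 * 100
EF = 20.67%


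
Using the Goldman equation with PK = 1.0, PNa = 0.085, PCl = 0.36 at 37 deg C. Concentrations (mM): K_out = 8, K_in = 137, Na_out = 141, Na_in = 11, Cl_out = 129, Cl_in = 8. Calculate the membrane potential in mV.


Vm = (RT/F)*ln((PK*Ko + PNa*Nao + PCl*Cli)/(PK*Ki + PNa*Nai + PCl*Clo))
Numer = 22.865, Denom = 184.375
Vm = -55.79 mV


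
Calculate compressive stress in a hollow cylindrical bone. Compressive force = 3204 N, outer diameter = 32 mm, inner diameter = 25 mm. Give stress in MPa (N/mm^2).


A = pi*(r_o^2 - r_i^2)
r_o = 16 mm, r_i = 12.5 mm
A = 313.374 mm^2
sigma = F/A = 3204 / 313.374
sigma = 10.22 MPa


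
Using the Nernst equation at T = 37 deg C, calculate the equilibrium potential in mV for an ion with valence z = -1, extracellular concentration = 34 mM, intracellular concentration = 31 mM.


E = (RT/(zF)) * ln(C_out/C_in)
T = 37 + 273.15 = 310.15 K
E = (8.314 * 310.15 / (-1 * 96485)) * ln(34/31)
E = -2.469 mV


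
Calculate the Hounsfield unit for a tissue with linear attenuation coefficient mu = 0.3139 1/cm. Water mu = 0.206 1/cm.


HU = ((mu_tissue - mu_water) / mu_water) * 1000
HU = ((0.3139 - 0.206) / 0.206) * 1000
HU = 523.8


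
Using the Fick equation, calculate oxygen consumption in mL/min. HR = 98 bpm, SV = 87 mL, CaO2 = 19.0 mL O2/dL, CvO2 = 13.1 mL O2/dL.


CO = HR*SV = 98*87/1000 = 8.526 L/min
a-v O2 diff = 19.0 - 13.1 = 5.9 mL/dL
VO2 = CO * (CaO2-CvO2) * 10 dL/L
VO2 = 8.526 * 5.9 * 10
VO2 = 503 mL/min


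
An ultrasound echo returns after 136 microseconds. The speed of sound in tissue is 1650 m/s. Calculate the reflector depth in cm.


depth = c * t / 2
t = 136 us = 1.3600e-04 s
depth = 1650 * 1.3600e-04 / 2
depth = 0.1122 m = 11.22 cm


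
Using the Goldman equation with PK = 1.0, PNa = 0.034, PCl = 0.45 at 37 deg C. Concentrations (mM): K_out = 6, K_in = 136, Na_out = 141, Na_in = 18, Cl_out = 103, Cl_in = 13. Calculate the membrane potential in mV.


Vm = (RT/F)*ln((PK*Ko + PNa*Nao + PCl*Cli)/(PK*Ki + PNa*Nai + PCl*Clo))
Numer = 16.644, Denom = 182.962
Vm = -64.07 mV


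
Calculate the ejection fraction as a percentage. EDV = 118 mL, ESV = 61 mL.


SV = EDV - ESV = 118 - 61 = 57 mL
EF = SV/EDV * 100 = 57/118 * 100
EF = 48.31%
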